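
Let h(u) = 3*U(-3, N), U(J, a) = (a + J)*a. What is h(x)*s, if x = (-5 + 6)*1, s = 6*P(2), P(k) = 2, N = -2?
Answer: 360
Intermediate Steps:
s = 12 (s = 6*2 = 12)
x = 1 (x = 1*1 = 1)
U(J, a) = a*(J + a) (U(J, a) = (J + a)*a = a*(J + a))
h(u) = 30 (h(u) = 3*(-2*(-3 - 2)) = 3*(-2*(-5)) = 3*10 = 30)
h(x)*s = 30*12 = 360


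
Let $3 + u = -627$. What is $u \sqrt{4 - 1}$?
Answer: $- 630 \sqrt{3} \approx -1091.2$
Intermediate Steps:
$u = -630$ ($u = -3 - 627 = -630$)
$u \sqrt{4 - 1} = - 630 \sqrt{4 - 1} = - 630 \sqrt{3}$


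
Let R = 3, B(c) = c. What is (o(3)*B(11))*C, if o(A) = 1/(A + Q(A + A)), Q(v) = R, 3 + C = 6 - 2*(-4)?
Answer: 121/6 ≈ 20.167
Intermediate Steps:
C = 11 (C = -3 + (6 - 2*(-4)) = -3 + (6 + 8) = -3 + 14 = 11)
Q(v) = 3
o(A) = 1/(3 + A) (o(A) = 1/(A + 3) = 1/(3 + A))
(o(3)*B(11))*C = (11/(3 + 3))*11 = (11/6)*11 = 121/6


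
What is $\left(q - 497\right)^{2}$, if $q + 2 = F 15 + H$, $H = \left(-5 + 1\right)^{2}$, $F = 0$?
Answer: $233289$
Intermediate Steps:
$H = 16$ ($H = \left(-4\right)^{2} = 16$)
$q = 14$ ($q = -2 + \left(0 \cdot 15 + 16\right) = -2 + \left(0 + 16\right) = -2 + 16 = 14$)
$\left(q - 497\right)^{2} = \left(14 - 497\right)^{2} = \left(-483\right)^{2} = 233289$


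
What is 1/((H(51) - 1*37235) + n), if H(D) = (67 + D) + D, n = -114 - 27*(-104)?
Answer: -1/34372 ≈ -2.9093e-5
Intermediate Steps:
n = 2694 (n = -114 + 2808 = 2694)
H(D) = 67 + 2*D
1/((H(51) - 1*37235) + n) = 1/(((67 + 2*51) - 1*37235) + 2694) = 1/(((67 + 102) - 37235) + 2694) = 1/((169 - 37235) + 2694) = 1/(-37066 + 2694) = 1/(-34372) = -1/34372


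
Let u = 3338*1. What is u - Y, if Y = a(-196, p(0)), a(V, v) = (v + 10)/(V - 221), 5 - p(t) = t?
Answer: 463987/139 ≈ 3338.0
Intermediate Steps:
p(t) = 5 - t
a(V, v) = (10 + v)/(-221 + V)
u = 3338
Y = -5/139 (Y = (10 + (5 - 1*0))/(-221 - 196) = (10 + (5 + 0))/(-417) = -(10 + 5)/417 = -1/417*15 = -5/139 ≈ -0.035971)
u - Y = 3338 - 1*(-5/139) = 3338 + 5/139 = 463987/139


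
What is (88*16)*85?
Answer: 119680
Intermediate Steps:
(88*16)*85 = 1408*85 = 119680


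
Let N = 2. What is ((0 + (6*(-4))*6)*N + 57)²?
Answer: 53361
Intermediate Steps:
((0 + (6*(-4))*6)*N + 57)² = ((0 + (6*(-4))*6)*2 + 57)² = ((0 - 24*6)*2 + 57)² = ((0 - 144)*2 + 57)² = (-144*2 + 57)² = (-288 + 57)² = (-231)² = 53361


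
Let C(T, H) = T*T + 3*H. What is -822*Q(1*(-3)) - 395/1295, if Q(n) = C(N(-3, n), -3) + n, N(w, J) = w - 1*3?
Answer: -5109631/259 ≈ -19728.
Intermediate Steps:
N(w, J) = -3 + w (N(w, J) = w - 3 = -3 + w)
C(T, H) = T**2 + 3*H
Q(n) = 27 + n (Q(n) = ((-3 - 3)**2 + 3*(-3)) + n = ((-6)**2 - 9) + n = (36 - 9) + n = 27 + n)
-822*Q(1*(-3)) - 395/1295 = -822*(27 + 1*(-3)) - 395/1295 = -822*(27 - 3) - 395*1/1295 = -822*24 - 79/259 = -19728 - 79/259 = -5109631/259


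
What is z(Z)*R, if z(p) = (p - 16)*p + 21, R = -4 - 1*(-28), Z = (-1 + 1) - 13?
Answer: 9552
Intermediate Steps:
Z = -13 (Z = 0 - 13 = -13)
R = 24 (R = -4 + 28 = 24)
z(p) = 21 + p*(-16 + p) (z(p) = (-16 + p)*p + 21 = p*(-16 + p) + 21 = 21 + p*(-16 + p))
z(Z)*R = (21 + (-13)² - 16*(-13))*24 = (21 + 169 + 208)*24 = 398*24 = 9552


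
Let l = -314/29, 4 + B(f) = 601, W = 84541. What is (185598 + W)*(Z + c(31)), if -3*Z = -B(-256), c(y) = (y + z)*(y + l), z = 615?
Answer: 103647201659/29 ≈ 3.5740e+9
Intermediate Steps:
B(f) = 597 (B(f) = -4 + 601 = 597)
l = -314/29 (l = -314*1/29 = -314/29 ≈ -10.828)
c(y) = (615 + y)*(-314/29 + y) (c(y) = (y + 615)*(y - 314/29) = (615 + y)*(-314/29 + y))
Z = 199 (Z = -(-1)*597/3 = -⅓*(-597) = 199)
(185598 + W)*(Z + c(31)) = (185598 + 84541)*(199 + (-193110/29 + 31² + (17521/29)*31)) = 270139*(199 + (-193110/29 + 961 + 543151/29)) = 270139*(199 + 377910/29) = 270139*(383681/29) = 103647201659/29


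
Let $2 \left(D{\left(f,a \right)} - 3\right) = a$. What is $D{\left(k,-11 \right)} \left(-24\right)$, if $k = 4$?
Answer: $60$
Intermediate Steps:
$D{\left(f,a \right)} = 3 + \frac{a}{2}$
$D{\left(k,-11 \right)} \left(-24\right) = \left(3 + \frac{1}{2} \left(-11\right)\right) \left(-24\right) = \left(3 - \frac{11}{2}\right) \left(-24\right) = \left(- \frac{5}{2}\right) \left(-24\right) = 60$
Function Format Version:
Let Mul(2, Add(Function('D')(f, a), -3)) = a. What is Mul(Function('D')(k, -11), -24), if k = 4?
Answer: 60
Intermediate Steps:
Function('D')(f, a) = Add(3, Mul(Rational(1, 2), a))
Mul(Function('D')(k, -11), -24) = Mul(Add(3, Mul(Rational(1, 2), -11)), -24) = Mul(Add(3, Rational(-11, 2)), -24) = Mul(Rational(-5, 2), -24) = 60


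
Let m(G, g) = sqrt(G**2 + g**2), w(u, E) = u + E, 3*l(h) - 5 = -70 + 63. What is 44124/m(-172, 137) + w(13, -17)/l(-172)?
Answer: 6 + 44124*sqrt(48353)/48353 ≈ 206.66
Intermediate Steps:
l(h) = -2/3 (l(h) = 5/3 + (-70 + 63)/3 = 5/3 + (1/3)*(-7) = 5/3 - 7/3 = -2/3)
w(u, E) = E + u
44124/m(-172, 137) + w(13, -17)/l(-172) = 44124/(sqrt((-172)**2 + 137**2)) + (-17 + 13)/(-2/3) = 44124/(sqrt(29584 + 18769)) - 4*(-3/2) = 44124/(sqrt(48353)) + 6 = 44124*(sqrt(48353)/48353) + 6 = 44124*sqrt(48353)/48353 + 6 = 6 + 44124*sqrt(48353)/48353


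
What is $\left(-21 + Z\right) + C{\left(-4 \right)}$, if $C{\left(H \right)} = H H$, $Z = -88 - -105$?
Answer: $12$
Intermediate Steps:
$Z = 17$ ($Z = -88 + 105 = 17$)
$C{\left(H \right)} = H^{2}$
$\left(-21 + Z\right) + C{\left(-4 \right)} = \left(-21 + 17\right) + \left(-4\right)^{2} = -4 + 16 = 12$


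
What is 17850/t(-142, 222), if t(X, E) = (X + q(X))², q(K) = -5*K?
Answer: 8925/161312 ≈ 0.055328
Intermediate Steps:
t(X, E) = 16*X² (t(X, E) = (X - 5*X)² = (-4*X)² = 16*X²)
17850/t(-142, 222) = 17850/((16*(-142)²)) = 17850/((16*20164)) = 17850/322624 = 17850*(1/322624) = 8925/161312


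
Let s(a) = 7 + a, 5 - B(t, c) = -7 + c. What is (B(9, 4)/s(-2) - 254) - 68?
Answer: -1602/5 ≈ -320.40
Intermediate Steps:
B(t, c) = 12 - c (B(t, c) = 5 - (-7 + c) = 5 + (7 - c) = 12 - c)
(B(9, 4)/s(-2) - 254) - 68 = ((12 - 1*4)/(7 - 2) - 254) - 68 = ((12 - 4)/5 - 254) - 68 = (8*(⅕) - 254) - 68 = (8/5 - 254) - 68 = -1262/5 - 68 = -1602/5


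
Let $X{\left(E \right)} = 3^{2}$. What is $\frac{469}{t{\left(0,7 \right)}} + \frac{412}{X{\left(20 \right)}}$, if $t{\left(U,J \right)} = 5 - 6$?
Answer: $- \frac{3809}{9} \approx -423.22$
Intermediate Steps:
$t{\left(U,J \right)} = -1$ ($t{\left(U,J \right)} = 5 - 6 = -1$)
$X{\left(E \right)} = 9$
$\frac{469}{t{\left(0,7 \right)}} + \frac{412}{X{\left(20 \right)}} = \frac{469}{-1} + \frac{412}{9} = 469 \left(-1\right) + 412 \cdot \frac{1}{9} = -469 + \frac{412}{9} = - \frac{3809}{9}$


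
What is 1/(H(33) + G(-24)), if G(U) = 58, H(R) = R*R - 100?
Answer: 1/1047 ≈ 0.00095511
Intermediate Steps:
H(R) = -100 + R**2 (H(R) = R**2 - 100 = -100 + R**2)
1/(H(33) + G(-24)) = 1/((-100 + 33**2) + 58) = 1/((-100 + 1089) + 58) = 1/(989 + 58) = 1/1047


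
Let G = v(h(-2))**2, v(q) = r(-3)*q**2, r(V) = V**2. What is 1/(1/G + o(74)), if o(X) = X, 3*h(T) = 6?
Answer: 1296/95905 ≈ 0.013513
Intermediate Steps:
h(T) = 2 (h(T) = (1/3)*6 = 2)
v(q) = 9*q**2 (v(q) = (-3)**2*q**2 = 9*q**2)
G = 1296 (G = (9*2**2)**2 = (9*4)**2 = 36**2 = 1296)
1/(1/G + o(74)) = 1/(1/1296 + 74) = 1/(95905/1296) = 1296/95905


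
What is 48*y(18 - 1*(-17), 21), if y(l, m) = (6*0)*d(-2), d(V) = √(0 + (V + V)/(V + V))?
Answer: 0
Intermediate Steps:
d(V) = 1 (d(V) = √(0 + (2*V)/((2*V))) = √(0 + (2*V)*(1/(2*V))) = √(0 + 1) = √1 = 1)
y(l, m) = 0 (y(l, m) = (6*0)*1 = 0*1 = 0)
48*y(18 - 1*(-17), 21) = 48*0 = 0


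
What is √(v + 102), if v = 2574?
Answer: 2*√669 ≈ 51.730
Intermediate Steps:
√(v + 102) = √(2574 + 102) = √2676 = 2*√669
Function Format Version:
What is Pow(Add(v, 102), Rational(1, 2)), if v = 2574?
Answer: Mul(2, Pow(669, Rational(1, 2))) ≈ 51.730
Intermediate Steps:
Pow(Add(v, 102), Rational(1, 2)) = Pow(Add(2574, 102), Rational(1, 2)) = Pow(2676, Rational(1, 2)) = Mul(2, Pow(669, Rational(1, 2)))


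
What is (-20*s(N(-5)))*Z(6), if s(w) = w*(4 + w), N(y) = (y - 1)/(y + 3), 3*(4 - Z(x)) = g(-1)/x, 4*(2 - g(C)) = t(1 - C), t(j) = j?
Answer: -1645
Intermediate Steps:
g(C) = 7/4 + C/4 (g(C) = 2 - (1 - C)/4 = 2 + (-¼ + C/4) = 7/4 + C/4)
Z(x) = 4 - 1/(2*x) (Z(x) = 4 - (7/4 + (¼)*(-1))/(3*x) = 4 - (7/4 - ¼)/(3*x) = 4 - 1/(2*x))
N(y) = (-1 + y)/(3 + y)
(-20*s(N(-5)))*Z(6) = (-20*(-1 - 5)/(3 - 5)*(4 + (-1 - 5)/(3 - 5)))*(4 - ½/6) = (-20*-6/(-2)*(4 - 6/(-2)))*(4 - ½*⅙) = (-20*(-½*(-6))*(4 - ½*(-6)))*(4 - 1/12) = -60*(4 + 3)*(47/12) = -60*7*(47/12) = -20*21*(47/12) = -420*47/12 = -1645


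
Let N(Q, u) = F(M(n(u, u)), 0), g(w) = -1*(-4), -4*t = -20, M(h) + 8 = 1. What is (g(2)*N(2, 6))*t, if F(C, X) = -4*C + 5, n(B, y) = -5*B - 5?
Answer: 660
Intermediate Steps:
n(B, y) = -5 - 5*B
M(h) = -7 (M(h) = -8 + 1 = -7)
F(C, X) = 5 - 4*C
t = 5 (t = -1/4*(-20) = 5)
g(w) = 4
N(Q, u) = 33 (N(Q, u) = 5 - 4*(-7) = 5 + 28 = 33)
(g(2)*N(2, 6))*t = (4*33)*5 = 132*5 = 660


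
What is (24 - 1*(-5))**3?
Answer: 24389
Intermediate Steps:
(24 - 1*(-5))**3 = (24 + 5)**3 = 29**3 = 24389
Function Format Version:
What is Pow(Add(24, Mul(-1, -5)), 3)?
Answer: 24389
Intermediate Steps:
Pow(Add(24, Mul(-1, -5)), 3) = Pow(Add(24, 5), 3) = Pow(29, 3) = 24389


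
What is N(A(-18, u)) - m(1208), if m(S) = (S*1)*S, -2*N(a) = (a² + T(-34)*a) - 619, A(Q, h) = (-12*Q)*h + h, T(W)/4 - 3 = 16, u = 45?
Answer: -49507637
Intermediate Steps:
T(W) = 76 (T(W) = 12 + 4*16 = 12 + 64 = 76)
A(Q, h) = h - 12*Q*h (A(Q, h) = -12*Q*h + h = h - 12*Q*h)
N(a) = 619/2 - 38*a - a²/2 (N(a) = -((a² + 76*a) - 619)/2 = -(-619 + a² + 76*a)/2 = 619/2 - 38*a - a²/2)
m(S) = S² (m(S) = S*S = S²)
N(A(-18, u)) - m(1208) = (619/2 - 1710*(1 - 12*(-18)) - 2025*(1 - 12*(-18))²/2) - 1*1208² = (619/2 - 1710*(1 + 216) - 2025*(1 + 216)²/2) - 1*1459264 = (619/2 - 1710*217 - (45*217)²/2) - 1459264 = (619/2 - 38*9765 - ½*9765²) - 1459264 = (619/2 - 371070 - ½*95355225) - 1459264 = (619/2 - 371070 - 95355225/2) - 1459264 = -48048373 - 1459264 = -49507637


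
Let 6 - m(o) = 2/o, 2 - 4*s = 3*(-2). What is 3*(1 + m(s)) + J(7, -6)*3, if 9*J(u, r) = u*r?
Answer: 4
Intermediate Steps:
J(u, r) = r*u/9 (J(u, r) = (u*r)/9 = (r*u)/9 = r*u/9)
s = 2 (s = 1/2 - 3*(-2)/4 = 1/2 - 1/4*(-6) = 1/2 + 3/2 = 2)
m(o) = 6 - 2/o
3*(1 + m(s)) + J(7, -6)*3 = 3*(1 + (6 - 2/2)) + ((1/9)*(-6)*7)*3 = 3*(1 + (6 - 2*1/2)) - 14/3*3 = 3*(1 + (6 - 1)) - 14 = 3*(1 + 5) - 14 = 3*6 - 14 = 18 - 14 = 4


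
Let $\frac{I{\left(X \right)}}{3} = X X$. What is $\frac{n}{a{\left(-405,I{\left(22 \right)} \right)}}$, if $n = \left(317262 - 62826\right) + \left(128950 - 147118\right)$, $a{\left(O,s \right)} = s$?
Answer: $\frac{19689}{121} \approx 162.72$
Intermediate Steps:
$I{\left(X \right)} = 3 X^{2}$ ($I{\left(X \right)} = 3 X X = 3 X^{2}$)
$n = 236268$ ($n = 254436 - 18168 = 236268$)
$\frac{n}{a{\left(-405,I{\left(22 \right)} \right)}} = \frac{236268}{3 \cdot 22^{2}} = \frac{236268}{3 \cdot 484} = \frac{236268}{1452} = 236268 \cdot \frac{1}{1452} = \frac{19689}{121}$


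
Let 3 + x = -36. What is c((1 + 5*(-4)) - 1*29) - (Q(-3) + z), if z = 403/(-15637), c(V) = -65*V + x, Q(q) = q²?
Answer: 48037267/15637 ≈ 3072.0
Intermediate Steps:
x = -39 (x = -3 - 36 = -39)
c(V) = -39 - 65*V (c(V) = -65*V - 39 = -39 - 65*V)
z = -403/15637 (z = 403*(-1/15637) = -403/15637 ≈ -0.025772)
c((1 + 5*(-4)) - 1*29) - (Q(-3) + z) = (-39 - 65*((1 + 5*(-4)) - 1*29)) - ((-3)² - 403/15637) = (-39 - 65*((1 - 20) - 29)) - (9 - 403/15637) = (-39 - 65*(-19 - 29)) - 1*140330/15637 = (-39 - 65*(-48)) - 140330/15637 = (-39 + 3120) - 140330/15637 = 3081 - 140330/15637 = 48037267/15637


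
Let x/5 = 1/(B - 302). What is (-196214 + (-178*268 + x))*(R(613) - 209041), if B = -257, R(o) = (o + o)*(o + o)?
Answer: -176441888353845/559 ≈ -3.1564e+11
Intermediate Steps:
R(o) = 4*o² (R(o) = (2*o)*(2*o) = 4*o²)
x = -5/559 (x = 5/(-257 - 302) = 5/(-559) = 5*(-1/559) = -5/559 ≈ -0.0089445)
(-196214 + (-178*268 + x))*(R(613) - 209041) = (-196214 + (-178*268 - 5/559))*(4*613² - 209041) = (-196214 + (-47704 - 5/559))*(4*375769 - 209041) = (-196214 - 26666541/559)*(1503076 - 209041) = -136350167/559*1294035 = -176441888353845/559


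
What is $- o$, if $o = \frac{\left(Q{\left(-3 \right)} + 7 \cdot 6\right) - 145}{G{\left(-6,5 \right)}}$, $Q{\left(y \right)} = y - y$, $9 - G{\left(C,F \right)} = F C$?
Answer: $\frac{103}{39} \approx 2.641$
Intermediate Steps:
$G{\left(C,F \right)} = 9 - C F$ ($G{\left(C,F \right)} = 9 - F C = 9 - C F$)
$Q{\left(y \right)} = 0$
$o = - \frac{103}{39}$ ($o = \frac{\left(0 + 7 \cdot 6\right) - 145}{9 - \left(-6\right) 5} = \frac{\left(0 + 42\right) - 145}{9 + 30} = \frac{42 - 145}{39} = \left(-103\right) \frac{1}{39} = - \frac{103}{39} \approx -2.641$)
$- o = \left(-1\right) \left(- \frac{103}{39}\right) = \frac{103}{39}$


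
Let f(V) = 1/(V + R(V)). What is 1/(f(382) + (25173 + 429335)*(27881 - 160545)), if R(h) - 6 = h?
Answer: -770/46428573970239 ≈ -1.6585e-11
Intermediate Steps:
R(h) = 6 + h
f(V) = 1/(6 + 2*V) (f(V) = 1/(V + (6 + V)) = 1/(6 + 2*V))
1/(f(382) + (25173 + 429335)*(27881 - 160545)) = 1/(1/(2*(3 + 382)) + (25173 + 429335)*(27881 - 160545)) = 1/((1/2)/385 + 454508*(-132664)) = 1/((1/2)*(1/385) - 60296849312) = 1/(1/770 - 60296849312) = 1/(-46428573970239/770) = -770/46428573970239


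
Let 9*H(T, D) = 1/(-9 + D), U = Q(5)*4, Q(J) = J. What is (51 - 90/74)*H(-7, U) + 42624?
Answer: 52044518/1221 ≈ 42625.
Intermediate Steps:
U = 20 (U = 5*4 = 20)
H(T, D) = 1/(9*(-9 + D))
(51 - 90/74)*H(-7, U) + 42624 = (51 - 90/74)*(1/(9*(-9 + 20))) + 42624 = (51 - 90*1/74)*((1/9)/11) + 42624 = (51 - 45/37)*((1/9)*(1/11)) + 42624 = (1842/37)*(1/99) + 42624 = 614/1221 + 42624 = 52044518/1221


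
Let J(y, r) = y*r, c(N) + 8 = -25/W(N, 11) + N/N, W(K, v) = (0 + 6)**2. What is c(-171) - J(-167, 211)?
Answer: 1268255/36 ≈ 35229.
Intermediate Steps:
W(K, v) = 36 (W(K, v) = 6**2 = 36)
c(N) = -277/36 (c(N) = -8 + (-25/36 + N/N) = -8 + (-25*1/36 + 1) = -8 + (-25/36 + 1) = -8 + 11/36 = -277/36)
J(y, r) = r*y
c(-171) - J(-167, 211) = -277/36 - 211*(-167) = -277/36 - 1*(-35237) = -277/36 + 35237 = 1268255/36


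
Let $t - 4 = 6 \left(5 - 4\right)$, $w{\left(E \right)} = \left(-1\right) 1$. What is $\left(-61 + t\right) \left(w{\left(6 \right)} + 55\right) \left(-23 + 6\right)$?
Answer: $46818$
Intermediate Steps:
$w{\left(E \right)} = -1$
$t = 10$ ($t = 4 + 6 \left(5 - 4\right) = 4 + 6 \cdot 1 = 4 + 6 = 10$)
$\left(-61 + t\right) \left(w{\left(6 \right)} + 55\right) \left(-23 + 6\right) = \left(-61 + 10\right) \left(-1 + 55\right) \left(-23 + 6\right) = \left(-51\right) 54 \left(-17\right) = \left(-2754\right) \left(-17\right) = 46818$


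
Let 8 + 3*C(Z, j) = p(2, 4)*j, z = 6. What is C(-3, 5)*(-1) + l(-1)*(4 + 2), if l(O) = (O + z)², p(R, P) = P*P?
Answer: 126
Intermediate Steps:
p(R, P) = P²
C(Z, j) = -8/3 + 16*j/3 (C(Z, j) = -8/3 + (4²*j)/3 = -8/3 + (16*j)/3 = -8/3 + 16*j/3)
l(O) = (6 + O)² (l(O) = (O + 6)² = (6 + O)²)
C(-3, 5)*(-1) + l(-1)*(4 + 2) = (-8/3 + (16/3)*5)*(-1) + (6 - 1)²*(4 + 2) = (-8/3 + 80/3)*(-1) + 5²*6 = 24*(-1) + 25*6 = -24 + 150 = 126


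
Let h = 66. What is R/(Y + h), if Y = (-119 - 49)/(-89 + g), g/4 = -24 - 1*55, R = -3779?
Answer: -510165/8966 ≈ -56.900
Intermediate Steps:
g = -316 (g = 4*(-24 - 1*55) = 4*(-24 - 55) = 4*(-79) = -316)
Y = 56/135 (Y = (-119 - 49)/(-89 - 316) = -168/(-405) = -168*(-1/405) = 56/135 ≈ 0.41481)
R/(Y + h) = -3779/(56/135 + 66) = -3779/(8966/135) = (135/8966)*(-3779) = -510165/8966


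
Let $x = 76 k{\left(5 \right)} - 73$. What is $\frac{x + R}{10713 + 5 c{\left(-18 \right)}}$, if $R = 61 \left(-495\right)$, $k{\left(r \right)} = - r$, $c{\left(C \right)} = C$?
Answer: $- \frac{10216}{3541} \approx -2.8851$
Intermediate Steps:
$R = -30195$
$x = -453$ ($x = 76 \left(\left(-1\right) 5\right) - 73 = 76 \left(-5\right) - 73 = -380 - 73 = -453$)
$\frac{x + R}{10713 + 5 c{\left(-18 \right)}} = \frac{-453 - 30195}{10713 + 5 \left(-18\right)} = - \frac{30648}{10713 - 90} = - \frac{30648}{10623} = \left(-30648\right) \frac{1}{10623} = - \frac{10216}{3541}$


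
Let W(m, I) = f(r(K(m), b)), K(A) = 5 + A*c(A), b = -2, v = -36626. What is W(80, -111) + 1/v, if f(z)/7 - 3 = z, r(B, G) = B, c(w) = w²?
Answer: 131269635055/36626 ≈ 3.5841e+6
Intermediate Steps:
K(A) = 5 + A³ (K(A) = 5 + A*A² = 5 + A³)
f(z) = 21 + 7*z
W(m, I) = 56 + 7*m³ (W(m, I) = 21 + 7*(5 + m³) = 21 + (35 + 7*m³) = 56 + 7*m³)
W(80, -111) + 1/v = (56 + 7*80³) + 1/(-36626) = (56 + 7*512000) - 1/36626 = (56 + 3584000) - 1/36626 = 3584056 - 1/36626 = 131269635055/36626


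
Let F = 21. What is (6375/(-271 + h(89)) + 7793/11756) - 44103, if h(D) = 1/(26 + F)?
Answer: -1651679764675/37431104 ≈ -44126.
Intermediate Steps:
h(D) = 1/47 (h(D) = 1/(26 + 21) = 1/47)
(6375/(-271 + h(89)) + 7793/11756) - 44103 = (6375/(-271 + 1/47) + 7793/11756) - 44103 = (6375/(-12736/47) + 7793*(1/11756)) - 44103 = (6375*(-47/12736) + 7793/11756) - 44103 = (-299625/12736 + 7793/11756) - 44103 = -855784963/37431104 - 44103 = -1651679764675/37431104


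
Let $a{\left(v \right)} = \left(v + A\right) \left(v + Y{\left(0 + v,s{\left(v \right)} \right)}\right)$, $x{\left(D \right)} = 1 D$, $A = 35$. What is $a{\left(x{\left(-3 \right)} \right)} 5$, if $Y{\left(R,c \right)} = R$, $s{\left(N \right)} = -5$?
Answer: $-960$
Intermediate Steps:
$x{\left(D \right)} = D$
$a{\left(v \right)} = 2 v \left(35 + v\right)$ ($a{\left(v \right)} = \left(v + 35\right) \left(v + \left(0 + v\right)\right) = \left(35 + v\right) \left(v + v\right) = \left(35 + v\right) 2 v = 2 v \left(35 + v\right)$)
$a{\left(x{\left(-3 \right)} \right)} 5 = 2 \left(-3\right) \left(35 - 3\right) 5 = 2 \left(-3\right) 32 \cdot 5 = \left(-192\right) 5 = -960$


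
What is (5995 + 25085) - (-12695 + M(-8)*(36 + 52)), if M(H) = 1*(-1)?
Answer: 43863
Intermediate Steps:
M(H) = -1
(5995 + 25085) - (-12695 + M(-8)*(36 + 52)) = (5995 + 25085) - (-12695 - (36 + 52)) = 31080 - (-12695 - 1*88) = 31080 - (-12695 - 88) = 31080 - 1*(-12783) = 31080 + 12783 = 43863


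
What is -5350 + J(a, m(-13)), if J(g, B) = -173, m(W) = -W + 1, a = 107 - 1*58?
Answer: -5523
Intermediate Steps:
a = 49 (a = 107 - 58 = 49)
m(W) = 1 - W
-5350 + J(a, m(-13)) = -5350 - 173 = -5523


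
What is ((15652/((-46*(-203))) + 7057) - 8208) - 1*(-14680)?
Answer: 9024961/667 ≈ 13531.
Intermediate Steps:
((15652/((-46*(-203))) + 7057) - 8208) - 1*(-14680) = ((15652/9338 + 7057) - 8208) + 14680 = ((15652*(1/9338) + 7057) - 8208) + 14680 = ((1118/667 + 7057) - 8208) + 14680 = (4708137/667 - 8208) + 14680 = -766599/667 + 14680 = 9024961/667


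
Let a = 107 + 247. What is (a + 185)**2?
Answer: 290521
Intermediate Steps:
a = 354
(a + 185)**2 = (354 + 185)**2 = 539**2 = 290521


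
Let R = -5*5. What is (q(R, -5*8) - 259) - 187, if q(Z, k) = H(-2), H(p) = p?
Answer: -448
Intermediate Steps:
R = -25
q(Z, k) = -2
(q(R, -5*8) - 259) - 187 = (-2 - 259) - 187 = -261 - 187 = -448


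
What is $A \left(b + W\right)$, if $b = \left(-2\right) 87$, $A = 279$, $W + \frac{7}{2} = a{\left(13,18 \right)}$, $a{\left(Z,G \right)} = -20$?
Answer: $- \frac{110205}{2} \approx -55103.0$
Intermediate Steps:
$W = - \frac{47}{2}$ ($W = - \frac{7}{2} - 20 = - \frac{47}{2} \approx -23.5$)
$b = -174$
$A \left(b + W\right) = 279 \left(-174 - \frac{47}{2}\right) = 279 \left(- \frac{395}{2}\right) = - \frac{110205}{2}$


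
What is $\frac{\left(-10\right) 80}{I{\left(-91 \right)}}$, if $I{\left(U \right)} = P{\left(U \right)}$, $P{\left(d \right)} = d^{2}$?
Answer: $- \frac{800}{8281} \approx -0.096607$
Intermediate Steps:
$I{\left(U \right)} = U^{2}$
$\frac{\left(-10\right) 80}{I{\left(-91 \right)}} = \frac{\left(-10\right) 80}{\left(-91\right)^{2}} = - \frac{800}{8281}$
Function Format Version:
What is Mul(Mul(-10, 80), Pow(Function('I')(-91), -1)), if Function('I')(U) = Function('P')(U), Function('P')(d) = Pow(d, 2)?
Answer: Rational(-800, 8281) ≈ -0.096607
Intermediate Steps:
Function('I')(U) = Pow(U, 2)
Mul(Mul(-10, 80), Pow(Function('I')(-91), -1)) = Mul(Mul(-10, 80), Pow(Pow(-91, 2), -1)) = Mul(-800, Pow(8281, -1)) = Mul(-800, Rational(1, 8281)) = Rational(-800, 8281)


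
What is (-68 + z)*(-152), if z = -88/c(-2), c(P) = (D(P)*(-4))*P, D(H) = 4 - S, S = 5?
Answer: 8664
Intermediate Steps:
D(H) = -1 (D(H) = 4 - 1*5 = 4 - 5 = -1)
c(P) = 4*P (c(P) = (-1*(-4))*P = 4*P)
z = 11 (z = -88/(4*(-2)) = -88/(-8) = -88*(-1/8) = 11)
(-68 + z)*(-152) = (-68 + 11)*(-152) = -57*(-152) = 8664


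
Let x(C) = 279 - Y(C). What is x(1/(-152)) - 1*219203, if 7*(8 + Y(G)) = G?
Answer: -232926623/1064 ≈ -2.1892e+5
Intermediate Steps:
Y(G) = -8 + G/7
x(C) = 287 - C/7 (x(C) = 279 - (-8 + C/7) = 279 + (8 - C/7) = 287 - C/7)
x(1/(-152)) - 1*219203 = (287 - ⅐/(-152)) - 1*219203 = (287 - ⅐*(-1/152)) - 219203 = (287 + 1/1064) - 219203 = 305369/1064 - 219203 = -232926623/1064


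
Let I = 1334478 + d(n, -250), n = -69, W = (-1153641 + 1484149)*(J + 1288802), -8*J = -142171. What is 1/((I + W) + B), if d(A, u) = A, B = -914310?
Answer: 2/863666746247 ≈ 2.3157e-12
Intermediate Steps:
J = 142171/8 (J = -⅛*(-142171) = 142171/8 ≈ 17771.)
W = 863665906049/2 (W = (-1153641 + 1484149)*(142171/8 + 1288802) = 330508*(10452587/8) = 863665906049/2 ≈ 4.3183e+11)
I = 1334409 (I = 1334478 - 69 = 1334409)
1/((I + W) + B) = 1/((1334409 + 863665906049/2) - 914310) = 1/(863668574867/2 - 914310) = 1/(863666746247/2) = 2/863666746247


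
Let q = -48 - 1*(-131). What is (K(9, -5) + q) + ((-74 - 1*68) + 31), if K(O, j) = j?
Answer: -33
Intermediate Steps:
q = 83 (q = -48 + 131 = 83)
(K(9, -5) + q) + ((-74 - 1*68) + 31) = (-5 + 83) + ((-74 - 1*68) + 31) = 78 + ((-74 - 68) + 31) = 78 + (-142 + 31) = 78 - 111 = -33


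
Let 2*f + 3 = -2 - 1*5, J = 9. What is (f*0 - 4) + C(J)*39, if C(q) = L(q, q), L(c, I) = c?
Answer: 347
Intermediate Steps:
C(q) = q
f = -5 (f = -3/2 + (-2 - 1*5)/2 = -3/2 + (-2 - 5)/2 = -3/2 + (1/2)*(-7) = -3/2 - 7/2 = -5)
(f*0 - 4) + C(J)*39 = (-5*0 - 4) + 9*39 = (0 - 4) + 351 = -4 + 351 = 347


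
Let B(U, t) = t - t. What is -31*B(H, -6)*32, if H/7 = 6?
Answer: 0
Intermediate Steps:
H = 42 (H = 7*6 = 42)
B(U, t) = 0
-31*B(H, -6)*32 = -31*0*32 = 0*32 = 0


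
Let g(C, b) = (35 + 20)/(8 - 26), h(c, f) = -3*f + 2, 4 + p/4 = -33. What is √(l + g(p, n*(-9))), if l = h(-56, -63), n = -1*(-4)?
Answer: √6766/6 ≈ 13.709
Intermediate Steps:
p = -148 (p = -16 + 4*(-33) = -16 - 132 = -148)
n = 4
h(c, f) = 2 - 3*f
g(C, b) = -55/18 (g(C, b) = 55/(-18) = 55*(-1/18) = -55/18)
l = 191 (l = 2 - 3*(-63) = 2 + 189 = 191)
√(l + g(p, n*(-9))) = √(191 - 55/18) = √(3383/18) = √6766/6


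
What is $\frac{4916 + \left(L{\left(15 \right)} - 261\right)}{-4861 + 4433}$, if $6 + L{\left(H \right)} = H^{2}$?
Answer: $- \frac{2437}{214} \approx -11.388$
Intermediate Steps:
$L{\left(H \right)} = -6 + H^{2}$
$\frac{4916 + \left(L{\left(15 \right)} - 261\right)}{-4861 + 4433} = \frac{4916 - \left(267 - 225\right)}{-4861 + 4433} = \frac{4916 + \left(\left(-6 + 225\right) - 261\right)}{-428} = \left(4916 + \left(219 - 261\right)\right) \left(- \frac{1}{428}\right) = \left(4916 - 42\right) \left(- \frac{1}{428}\right) = 4874 \left(- \frac{1}{428}\right) = - \frac{2437}{214}$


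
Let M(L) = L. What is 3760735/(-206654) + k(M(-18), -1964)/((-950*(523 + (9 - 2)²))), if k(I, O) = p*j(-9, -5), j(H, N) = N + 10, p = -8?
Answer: -51089378321/2807394590 ≈ -18.198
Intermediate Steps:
j(H, N) = 10 + N
k(I, O) = -40 (k(I, O) = -8*(10 - 5) = -8*5 = -40)
3760735/(-206654) + k(M(-18), -1964)/((-950*(523 + (9 - 2)²))) = 3760735/(-206654) - 40*(-1/(950*(523 + (9 - 2)²))) = 3760735*(-1/206654) - 40*(-1/(950*(523 + 7²))) = -3760735/206654 - 40*(-1/(950*(523 + 49))) = -3760735/206654 - 40/((-950*572)) = -3760735/206654 - 40/(-543400) = -3760735/206654 - 40*(-1/543400) = -3760735/206654 + 1/13585 = -51089378321/2807394590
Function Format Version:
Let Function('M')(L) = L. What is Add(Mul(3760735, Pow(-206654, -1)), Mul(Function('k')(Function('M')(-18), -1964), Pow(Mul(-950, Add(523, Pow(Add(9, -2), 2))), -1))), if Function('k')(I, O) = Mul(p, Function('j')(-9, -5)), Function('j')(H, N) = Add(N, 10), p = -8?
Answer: Rational(-51089378321, 2807394590) ≈ -18.198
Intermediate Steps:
Function('j')(H, N) = Add(10, N)
Function('k')(I, O) = -40 (Function('k')(I, O) = Mul(-8, Add(10, -5)) = Mul(-8, 5) = -40)
Add(Mul(3760735, Pow(-206654, -1)), Mul(Function('k')(Function('M')(-18), -1964), Pow(Mul(-950, Add(523, Pow(Add(9, -2), 2))), -1))) = Add(Mul(3760735, Pow(-206654, -1)), Mul(-40, Pow(Mul(-950, Add(523, Pow(Add(9, -2), 2))), -1))) = Add(Mul(3760735, Rational(-1, 206654)), Mul(-40, Pow(Mul(-950, Add(523, Pow(7, 2))), -1))) = Add(Rational(-3760735, 206654), Mul(-40, Pow(Mul(-950, Add(523, 49)), -1))) = Add(Rational(-3760735, 206654), Mul(-40, Pow(Mul(-950, 572), -1))) = Add(Rational(-3760735, 206654), Mul(-40, Pow(-543400, -1))) = Add(Rational(-3760735, 206654), Mul(-40, Rational(-1, 543400))) = Add(Rational(-3760735, 206654), Rational(1, 13585)) = Rational(-51089378321, 2807394590)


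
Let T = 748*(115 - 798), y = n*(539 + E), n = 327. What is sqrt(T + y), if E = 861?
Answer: 2*I*sqrt(13271) ≈ 230.4*I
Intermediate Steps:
y = 457800 (y = 327*(539 + 861) = 327*1400 = 457800)
T = -510884 (T = 748*(-683) = -510884)
sqrt(T + y) = sqrt(-510884 + 457800) = sqrt(-53084) = 2*I*sqrt(13271)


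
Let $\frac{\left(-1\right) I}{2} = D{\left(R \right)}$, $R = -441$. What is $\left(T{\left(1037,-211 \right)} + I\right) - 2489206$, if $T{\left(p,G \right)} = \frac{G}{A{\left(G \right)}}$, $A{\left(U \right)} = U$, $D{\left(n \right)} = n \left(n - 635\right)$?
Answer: $-3438237$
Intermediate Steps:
$D{\left(n \right)} = n \left(-635 + n\right)$
$I = -949032$ ($I = - 2 \left(- 441 \left(-635 - 441\right)\right) = - 2 \left(\left(-441\right) \left(-1076\right)\right) = \left(-2\right) 474516 = -949032$)
$T{\left(p,G \right)} = 1$ ($T{\left(p,G \right)} = \frac{G}{G} = 1$)
$\left(T{\left(1037,-211 \right)} + I\right) - 2489206 = \left(1 - 949032\right) - 2489206 = -949031 - 2489206 = -3438237$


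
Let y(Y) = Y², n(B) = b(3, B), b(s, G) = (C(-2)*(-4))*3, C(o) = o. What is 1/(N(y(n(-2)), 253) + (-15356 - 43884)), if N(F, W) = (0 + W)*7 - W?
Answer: -1/57722 ≈ -1.7324e-5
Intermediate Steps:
b(s, G) = 24 (b(s, G) = -2*(-4)*3 = 8*3 = 24)
n(B) = 24
N(F, W) = 6*W (N(F, W) = W*7 - W = 7*W - W = 6*W)
1/(N(y(n(-2)), 253) + (-15356 - 43884)) = 1/(6*253 + (-15356 - 43884)) = 1/(1518 - 59240) = 1/(-57722) = -1/57722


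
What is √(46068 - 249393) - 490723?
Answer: -490723 + 5*I*√8133 ≈ -4.9072e+5 + 450.92*I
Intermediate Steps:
√(46068 - 249393) - 490723 = √(-203325) - 490723 = 5*I*√8133 - 490723 = -490723 + 5*I*√8133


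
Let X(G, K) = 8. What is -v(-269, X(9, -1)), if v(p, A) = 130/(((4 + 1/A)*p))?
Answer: 1040/8877 ≈ 0.11716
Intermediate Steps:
v(p, A) = 130/(p*(4 + 1/A)) (v(p, A) = 130/((p*(4 + 1/A))) = 130*(1/(p*(4 + 1/A))) = 130/(p*(4 + 1/A)))
-v(-269, X(9, -1)) = -130*8/((-269)*(1 + 4*8)) = -130*8*(-1)/(269*(1 + 32)) = -130*8*(-1)/(269*33) = -1*(-1040/8877) = 1040/8877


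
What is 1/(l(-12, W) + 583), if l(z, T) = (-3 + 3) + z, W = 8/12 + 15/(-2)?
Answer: 1/571 ≈ 0.0017513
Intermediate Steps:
W = -41/6 (W = 8*(1/12) + 15*(-½) = ⅔ - 15/2 = -41/6 ≈ -6.8333)
l(z, T) = z (l(z, T) = 0 + z = z)
1/(l(-12, W) + 583) = 1/(-12 + 583) = 1/571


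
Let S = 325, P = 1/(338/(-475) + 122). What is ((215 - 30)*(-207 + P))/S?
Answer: -441232733/3744780 ≈ -117.83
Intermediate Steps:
P = 475/57612 (P = 1/(338*(-1/475) + 122) = 1/(-338/475 + 122) = 1/(57612/475) = 475/57612 ≈ 0.0082448)
((215 - 30)*(-207 + P))/S = ((215 - 30)*(-207 + 475/57612))/325 = (185*(-11925209/57612))*(1/325) = -2206163665/57612*1/325 = -441232733/3744780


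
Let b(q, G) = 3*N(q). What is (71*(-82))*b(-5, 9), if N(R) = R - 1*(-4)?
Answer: 17466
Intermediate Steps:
N(R) = 4 + R (N(R) = R + 4 = 4 + R)
b(q, G) = 12 + 3*q (b(q, G) = 3*(4 + q) = 12 + 3*q)
(71*(-82))*b(-5, 9) = (71*(-82))*(12 + 3*(-5)) = -5822*(12 - 15) = -5822*(-3) = 17466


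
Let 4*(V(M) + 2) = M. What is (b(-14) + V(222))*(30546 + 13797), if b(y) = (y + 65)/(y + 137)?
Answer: 196040403/82 ≈ 2.3907e+6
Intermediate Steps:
V(M) = -2 + M/4
b(y) = (65 + y)/(137 + y)
(b(-14) + V(222))*(30546 + 13797) = ((65 - 14)/(137 - 14) + (-2 + (¼)*222))*(30546 + 13797) = (51/123 + (-2 + 111/2))*44343 = ((1/123)*51 + 107/2)*44343 = (17/41 + 107/2)*44343 = (4421/82)*44343 = 196040403/82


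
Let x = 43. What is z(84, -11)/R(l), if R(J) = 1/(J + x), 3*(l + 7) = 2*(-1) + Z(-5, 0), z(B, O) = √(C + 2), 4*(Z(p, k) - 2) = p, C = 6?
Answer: 427*√2/6 ≈ 100.64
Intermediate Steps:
Z(p, k) = 2 + p/4
z(B, O) = 2*√2 (z(B, O) = √(6 + 2) = √8 = 2*√2)
l = -89/12 (l = -7 + (2*(-1) + (2 + (¼)*(-5)))/3 = -7 + (-2 + (2 - 5/4))/3 = -7 + (-2 + ¾)/3 = -7 + (⅓)*(-5/4) = -7 - 5/12 = -89/12 ≈ -7.4167)
R(J) = 1/(43 + J) (R(J) = 1/(J + 43) = 1/(43 + J))
z(84, -11)/R(l) = (2*√2)/(1/(43 - 89/12)) = (2*√2)/(1/(427/12)) = (2*√2)/(12/427) = (2*√2)*(427/12) = 427*√2/6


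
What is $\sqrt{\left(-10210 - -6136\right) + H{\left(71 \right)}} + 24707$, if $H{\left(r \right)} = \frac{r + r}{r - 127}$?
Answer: $24707 + \frac{i \sqrt{799001}}{14} \approx 24707.0 + 63.848 i$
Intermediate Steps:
$H{\left(r \right)} = \frac{2 r}{-127 + r}$
$\sqrt{\left(-10210 - -6136\right) + H{\left(71 \right)}} + 24707 = \sqrt{\left(-10210 - -6136\right) + 2 \cdot 71 \frac{1}{-127 + 71}} + 24707 = \sqrt{\left(-10210 + 6136\right) + 2 \cdot 71 \frac{1}{-56}} + 24707 = \sqrt{-4074 + 2 \cdot 71 \left(- \frac{1}{56}\right)} + 24707 = \sqrt{-4074 - \frac{71}{28}} + 24707 = \sqrt{- \frac{114143}{28}} + 24707 = \frac{i \sqrt{799001}}{14} + 24707 = 24707 + \frac{i \sqrt{799001}}{14}$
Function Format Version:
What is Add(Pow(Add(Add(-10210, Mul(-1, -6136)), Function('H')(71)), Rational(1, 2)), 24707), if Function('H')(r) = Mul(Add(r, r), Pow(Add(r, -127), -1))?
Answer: Add(24707, Mul(Rational(1, 14), I, Pow(799001, Rational(1, 2)))) ≈ Add(24707., Mul(63.848, I))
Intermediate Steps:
Function('H')(r) = Mul(2, r, Pow(Add(-127, r), -1)) (Function('H')(r) = Mul(Mul(2, r), Pow(Add(-127, r), -1)) = Mul(2, r, Pow(Add(-127, r), -1)))
Add(Pow(Add(Add(-10210, Mul(-1, -6136)), Function('H')(71)), Rational(1, 2)), 24707) = Add(Pow(Add(Add(-10210, Mul(-1, -6136)), Mul(2, 71, Pow(Add(-127, 71), -1))), Rational(1, 2)), 24707) = Add(Pow(Add(Add(-10210, 6136), Mul(2, 71, Pow(-56, -1))), Rational(1, 2)), 24707) = Add(Pow(Add(-4074, Mul(2, 71, Rational(-1, 56))), Rational(1, 2)), 24707) = Add(Pow(Add(-4074, Rational(-71, 28)), Rational(1, 2)), 24707) = Add(Pow(Rational(-114143, 28), Rational(1, 2)), 24707) = Add(Mul(Rational(1, 14), I, Pow(799001, Rational(1, 2))), 24707) = Add(24707, Mul(Rational(1, 14), I, Pow(799001, Rational(1, 2))))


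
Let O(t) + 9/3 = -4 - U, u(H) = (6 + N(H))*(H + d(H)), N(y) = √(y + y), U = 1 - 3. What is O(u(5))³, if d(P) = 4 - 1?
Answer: -125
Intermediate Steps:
U = -2
d(P) = 3
N(y) = √2*√y (N(y) = √(2*y) = √2*√y)
u(H) = (3 + H)*(6 + √2*√H) (u(H) = (6 + √2*√H)*(H + 3) = (6 + √2*√H)*(3 + H) = (3 + H)*(6 + √2*√H))
O(t) = -5 (O(t) = -3 + (-4 - 1*(-2)) = -3 + (-4 + 2) = -3 - 2 = -5)
O(u(5))³ = (-5)³ = -125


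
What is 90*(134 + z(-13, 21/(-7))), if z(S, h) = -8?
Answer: 11340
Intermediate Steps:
90*(134 + z(-13, 21/(-7))) = 90*(134 - 8) = 90*126 = 11340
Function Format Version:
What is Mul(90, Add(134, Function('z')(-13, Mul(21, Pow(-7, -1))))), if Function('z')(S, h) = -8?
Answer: 11340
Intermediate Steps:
Mul(90, Add(134, Function('z')(-13, Mul(21, Pow(-7, -1))))) = Mul(90, Add(134, -8)) = Mul(90, 126) = 11340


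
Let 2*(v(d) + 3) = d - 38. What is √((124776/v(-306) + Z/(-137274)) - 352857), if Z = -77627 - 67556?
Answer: I*√8161815675369525582/4804590 ≈ 594.62*I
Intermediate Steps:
v(d) = -22 + d/2 (v(d) = -3 + (d - 38)/2 = -3 + (-38 + d)/2 = -3 + (-19 + d/2) = -22 + d/2)
Z = -145183
√((124776/v(-306) + Z/(-137274)) - 352857) = √((124776/(-22 + (½)*(-306)) - 145183/(-137274)) - 352857) = √((124776/(-22 - 153) - 145183*(-1/137274)) - 352857) = √((124776/(-175) + 145183/137274) - 352857) = √((124776*(-1/175) + 145183/137274) - 352857) = √((-124776/175 + 145183/137274) - 352857) = √(-17103093599/24022950 - 352857) = √(-8493769161749/24022950) = I*√8161815675369525582/4804590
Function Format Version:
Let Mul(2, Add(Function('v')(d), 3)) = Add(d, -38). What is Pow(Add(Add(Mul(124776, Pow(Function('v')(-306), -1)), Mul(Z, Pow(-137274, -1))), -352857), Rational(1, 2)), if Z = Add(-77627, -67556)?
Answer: Mul(Rational(1, 4804590), I, Pow(8161815675369525582, Rational(1, 2))) ≈ Mul(594.62, I)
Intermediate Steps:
Function('v')(d) = Add(-22, Mul(Rational(1, 2), d)) (Function('v')(d) = Add(-3, Mul(Rational(1, 2), Add(d, -38))) = Add(-3, Mul(Rational(1, 2), Add(-38, d))) = Add(-3, Add(-19, Mul(Rational(1, 2), d))) = Add(-22, Mul(Rational(1, 2), d)))
Z = -145183
Pow(Add(Add(Mul(124776, Pow(Function('v')(-306), -1)), Mul(Z, Pow(-137274, -1))), -352857), Rational(1, 2)) = Pow(Add(Add(Mul(124776, Pow(Add(-22, Mul(Rational(1, 2), -306)), -1)), Mul(-145183, Pow(-137274, -1))), -352857), Rational(1, 2)) = Pow(Add(Add(Mul(124776, Pow(Add(-22, -153), -1)), Mul(-145183, Rational(-1, 137274))), -352857), Rational(1, 2)) = Pow(Add(Add(Mul(124776, Pow(-175, -1)), Rational(145183, 137274)), -352857), Rational(1, 2)) = Pow(Add(Add(Mul(124776, Rational(-1, 175)), Rational(145183, 137274)), -352857), Rational(1, 2)) = Pow(Add(Add(Rational(-124776, 175), Rational(145183, 137274)), -352857), Rational(1, 2)) = Pow(Add(Rational(-17103093599, 24022950), -352857), Rational(1, 2)) = Pow(Rational(-8493769161749, 24022950), Rational(1, 2)) = Mul(Rational(1, 4804590), I, Pow(8161815675369525582, Rational(1, 2)))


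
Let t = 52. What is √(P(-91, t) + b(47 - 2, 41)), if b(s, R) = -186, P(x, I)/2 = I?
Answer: I*√82 ≈ 9.0554*I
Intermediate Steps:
P(x, I) = 2*I
√(P(-91, t) + b(47 - 2, 41)) = √(2*52 - 186) = √(104 - 186) = √(-82) = I*√82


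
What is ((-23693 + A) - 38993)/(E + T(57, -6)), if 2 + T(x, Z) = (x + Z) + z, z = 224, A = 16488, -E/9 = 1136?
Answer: 46198/9951 ≈ 4.6425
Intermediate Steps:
E = -10224 (E = -9*1136 = -10224)
T(x, Z) = 222 + Z + x (T(x, Z) = -2 + ((x + Z) + 224) = -2 + ((Z + x) + 224) = -2 + (224 + Z + x) = 222 + Z + x)
((-23693 + A) - 38993)/(E + T(57, -6)) = ((-23693 + 16488) - 38993)/(-10224 + (222 - 6 + 57)) = (-7205 - 38993)/(-10224 + 273) = -46198/(-9951) = -46198*(-1/9951) = 46198/9951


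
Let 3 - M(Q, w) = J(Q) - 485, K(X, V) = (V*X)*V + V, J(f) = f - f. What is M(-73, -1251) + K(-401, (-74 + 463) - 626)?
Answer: -22523518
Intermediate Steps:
J(f) = 0
K(X, V) = V + X*V² (K(X, V) = X*V² + V = V + X*V²)
M(Q, w) = 488 (M(Q, w) = 3 - (0 - 485) = 3 - 1*(-485) = 3 + 485 = 488)
M(-73, -1251) + K(-401, (-74 + 463) - 626) = 488 + ((-74 + 463) - 626)*(1 + ((-74 + 463) - 626)*(-401)) = 488 + (389 - 626)*(1 + (389 - 626)*(-401)) = 488 - 237*(1 - 237*(-401)) = 488 - 237*(1 + 95037) = 488 - 237*95038 = 488 - 22524006 = -22523518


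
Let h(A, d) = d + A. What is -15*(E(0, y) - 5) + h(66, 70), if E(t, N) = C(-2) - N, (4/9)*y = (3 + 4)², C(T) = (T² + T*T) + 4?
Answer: 6739/4 ≈ 1684.8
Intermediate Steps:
C(T) = 4 + 2*T² (C(T) = (T² + T²) + 4 = 2*T² + 4 = 4 + 2*T²)
y = 441/4 (y = 9*(3 + 4)²/4 = (9/4)*7² = (9/4)*49 = 441/4 ≈ 110.25)
h(A, d) = A + d
E(t, N) = 12 - N (E(t, N) = (4 + 2*(-2)²) - N = (4 + 2*4) - N = (4 + 8) - N = 12 - N)
-15*(E(0, y) - 5) + h(66, 70) = -15*((12 - 1*441/4) - 5) + (66 + 70) = -15*((12 - 441/4) - 5) + 136 = -15*(-393/4 - 5) + 136 = -15*(-413/4) + 136 = 6195/4 + 136 = 6739/4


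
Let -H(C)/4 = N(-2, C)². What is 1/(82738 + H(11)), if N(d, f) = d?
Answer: 1/82722 ≈ 1.2089e-5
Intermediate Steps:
H(C) = -16 (H(C) = -4*(-2)² = -4*4 = -16)
1/(82738 + H(11)) = 1/(82738 - 16) = 1/82722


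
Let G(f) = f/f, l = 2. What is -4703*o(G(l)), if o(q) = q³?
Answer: -4703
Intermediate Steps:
G(f) = 1
-4703*o(G(l)) = -4703*1³ = -4703*1 = -4703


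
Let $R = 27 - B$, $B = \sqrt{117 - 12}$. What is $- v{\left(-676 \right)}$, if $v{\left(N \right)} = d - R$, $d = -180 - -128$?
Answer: $79 - \sqrt{105} \approx 68.753$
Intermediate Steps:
$d = -52$ ($d = -180 + 128 = -52$)
$B = \sqrt{105} \approx 10.247$
$R = 27 - \sqrt{105} \approx 16.753$
$v{\left(N \right)} = -79 + \sqrt{105}$ ($v{\left(N \right)} = -52 - \left(27 - \sqrt{105}\right) = -79 + \sqrt{105}$)
$- v{\left(-676 \right)} = - (-79 + \sqrt{105}) = 79 - \sqrt{105}$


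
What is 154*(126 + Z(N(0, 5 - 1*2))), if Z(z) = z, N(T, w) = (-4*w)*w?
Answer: 13860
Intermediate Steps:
N(T, w) = -4*w²
154*(126 + Z(N(0, 5 - 1*2))) = 154*(126 - 4*(5 - 1*2)²) = 154*(126 - 4*(5 - 2)²) = 154*(126 - 4*3²) = 154*(126 - 4*9) = 154*(126 - 36) = 154*90 = 13860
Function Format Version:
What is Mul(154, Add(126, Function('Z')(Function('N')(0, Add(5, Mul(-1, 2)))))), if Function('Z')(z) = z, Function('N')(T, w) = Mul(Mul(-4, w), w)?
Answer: 13860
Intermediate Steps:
Function('N')(T, w) = Mul(-4, Pow(w, 2))
Mul(154, Add(126, Function('Z')(Function('N')(0, Add(5, Mul(-1, 2)))))) = Mul(154, Add(126, Mul(-4, Pow(Add(5, Mul(-1, 2)), 2)))) = Mul(154, Add(126, Mul(-4, Pow(Add(5, -2), 2)))) = Mul(154, Add(126, Mul(-4, Pow(3, 2)))) = Mul(154, Add(126, Mul(-4, 9))) = Mul(154, Add(126, -36)) = Mul(154, 90) = 13860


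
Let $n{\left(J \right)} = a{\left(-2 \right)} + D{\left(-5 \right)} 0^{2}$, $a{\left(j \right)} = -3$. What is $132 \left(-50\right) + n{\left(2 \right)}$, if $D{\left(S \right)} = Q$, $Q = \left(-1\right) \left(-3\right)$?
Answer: $-6603$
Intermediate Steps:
$Q = 3$
$D{\left(S \right)} = 3$
$n{\left(J \right)} = -3$ ($n{\left(J \right)} = -3 + 3 \cdot 0^{2} = -3 + 3 \cdot 0 = -3 + 0 = -3$)
$132 \left(-50\right) + n{\left(2 \right)} = 132 \left(-50\right) - 3 = -6600 - 3 = -6603$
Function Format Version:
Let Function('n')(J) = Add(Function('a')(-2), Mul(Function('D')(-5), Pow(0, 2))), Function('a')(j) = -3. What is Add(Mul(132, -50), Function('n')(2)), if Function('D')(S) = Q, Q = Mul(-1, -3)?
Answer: -6603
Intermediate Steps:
Q = 3
Function('D')(S) = 3
Function('n')(J) = -3 (Function('n')(J) = Add(-3, Mul(3, Pow(0, 2))) = Add(-3, Mul(3, 0)) = Add(-3, 0) = -3)
Add(Mul(132, -50), Function('n')(2)) = Add(Mul(132, -50), -3) = Add(-6600, -3) = -6603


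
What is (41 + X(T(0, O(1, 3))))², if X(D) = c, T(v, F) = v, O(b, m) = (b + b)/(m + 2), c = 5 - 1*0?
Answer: 2116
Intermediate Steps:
c = 5 (c = 5 + 0 = 5)
O(b, m) = 2*b/(2 + m) (O(b, m) = (2*b)/(2 + m) = 2*b/(2 + m))
X(D) = 5
(41 + X(T(0, O(1, 3))))² = (41 + 5)² = 46² = 2116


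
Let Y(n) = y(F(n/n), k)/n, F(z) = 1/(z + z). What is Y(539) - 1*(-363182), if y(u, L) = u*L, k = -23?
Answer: 391510173/1078 ≈ 3.6318e+5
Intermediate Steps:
F(z) = 1/(2*z)
y(u, L) = L*u
Y(n) = -23/(2*n) (Y(n) = (-23/(2*(n/n)))/n = (-23/(2*1))/n = (-23/2)/n = (-23*½)/n = -23/(2*n))
Y(539) - 1*(-363182) = -23/2/539 - 1*(-363182) = -23/2*1/539 + 363182 = -23/1078 + 363182 = 391510173/1078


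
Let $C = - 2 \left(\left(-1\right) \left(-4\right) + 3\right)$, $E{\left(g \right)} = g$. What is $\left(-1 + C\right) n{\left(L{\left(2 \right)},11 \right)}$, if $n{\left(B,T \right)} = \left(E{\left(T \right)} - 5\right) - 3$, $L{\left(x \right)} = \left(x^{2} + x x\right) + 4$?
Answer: $-45$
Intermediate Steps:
$L{\left(x \right)} = 4 + 2 x^{2}$ ($L{\left(x \right)} = \left(x^{2} + x^{2}\right) + 4 = 2 x^{2} + 4 = 4 + 2 x^{2}$)
$n{\left(B,T \right)} = -8 + T$ ($n{\left(B,T \right)} = \left(T - 5\right) - 3 = \left(-5 + T\right) - 3 = -8 + T$)
$C = -14$ ($C = - 2 \left(4 + 3\right) = \left(-2\right) 7 = -14$)
$\left(-1 + C\right) n{\left(L{\left(2 \right)},11 \right)} = \left(-1 - 14\right) \left(-8 + 11\right) = \left(-15\right) 3 = -45$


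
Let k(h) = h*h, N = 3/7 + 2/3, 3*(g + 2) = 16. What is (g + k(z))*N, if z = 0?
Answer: 230/63 ≈ 3.6508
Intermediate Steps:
g = 10/3 (g = -2 + (⅓)*16 = -2 + 16/3 = 10/3 ≈ 3.3333)
N = 23/21 (N = 3*(⅐) + 2*(⅓) = 3/7 + ⅔ = 23/21 ≈ 1.0952)
k(h) = h²
(g + k(z))*N = (10/3 + 0²)*(23/21) = (10/3 + 0)*(23/21) = (10/3)*(23/21) = 230/63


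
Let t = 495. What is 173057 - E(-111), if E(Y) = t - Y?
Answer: 172451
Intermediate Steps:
E(Y) = 495 - Y
173057 - E(-111) = 173057 - (495 - 1*(-111)) = 173057 - (495 + 111) = 173057 - 1*606 = 173057 - 606 = 172451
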